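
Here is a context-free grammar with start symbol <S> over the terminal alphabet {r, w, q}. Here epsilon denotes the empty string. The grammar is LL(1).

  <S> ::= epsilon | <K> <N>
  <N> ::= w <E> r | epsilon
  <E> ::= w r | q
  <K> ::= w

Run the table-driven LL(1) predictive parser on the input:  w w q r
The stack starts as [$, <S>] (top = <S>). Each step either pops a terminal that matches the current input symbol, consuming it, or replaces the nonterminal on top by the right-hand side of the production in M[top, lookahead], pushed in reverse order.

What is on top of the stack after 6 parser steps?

q

     Stack      Input      Action
  1  $ <S>      w w q r $  expand <S> ::= <K> <N>
  2  $ <N> <K>  w w q r $  expand <K> ::= w
  3  $ <N> w    w w q r $  match w
  4  $ <N>      w q r $    expand <N> ::= w <E> r
  5  $ r <E> w  w q r $    match w
  6  $ r <E>    q r $      expand <E> ::= q
Stack after step 6: $ r q (top = q).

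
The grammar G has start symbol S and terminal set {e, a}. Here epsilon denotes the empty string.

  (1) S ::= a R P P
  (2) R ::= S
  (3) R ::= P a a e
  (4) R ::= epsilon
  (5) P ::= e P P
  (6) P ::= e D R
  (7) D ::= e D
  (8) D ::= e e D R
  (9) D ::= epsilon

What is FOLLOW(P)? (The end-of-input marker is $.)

{$, a, e}

FIRST(S): from S::=a R P P we get {a}. So FIRST(S) = {a}.
FIRST(P): from P::=e P P we get {e}; from P::=e D R we get {e}. So FIRST(P) = {e}.
FIRST(D): from D::=e D we get {e}; from D::=e e D R we get {e}; from D::=epsilon we get {epsilon}. So FIRST(D) = {epsilon, e}.
FIRST(R): from R::=S we get {a}; from R::=P a a e we get {e}; from R::=epsilon we get {epsilon}. So FIRST(R) = {epsilon, a, e}.
FOLLOW(S) includes $ since S is the start symbol.
FOLLOW(S): in R::=S, the suffix after S is empty, so FOLLOW(S) ⊇ FOLLOW(R) = {$, a, e}. Thus FOLLOW(S) = {$, a, e}.
FOLLOW(P): in S::=a R P P (occurrence 1), P is followed by P with FIRST {e}; in S::=a R P P (occurrence 2), the suffix after P is empty, so FOLLOW(P) ⊇ FOLLOW(S) = {$, a, e}; in R::=P a a e, P is followed by a a e with FIRST {a}; in P::=e P P (occurrence 1), P is followed by P with FIRST {e}; in P::=e P P (occurrence 2), the suffix after P is empty (adds nothing new). Thus FOLLOW(P) = {$, a, e}.
FOLLOW(D): in P::=e D R, D is followed by R with FIRST {epsilon, a, e}; in P::=e D R, the suffix after D is nullable, so FOLLOW(D) ⊇ FOLLOW(P) = {$, a, e}; in D::=e D, the suffix after D is empty (adds nothing new); in D::=e e D R, D is followed by R with FIRST {epsilon, a, e}; in D::=e e D R, the suffix after D is nullable (adds nothing new). Thus FOLLOW(D) = {$, a, e}.
FOLLOW(R): in S::=a R P P, R is followed by P P with FIRST {e}; in P::=e D R, the suffix after R is empty, so FOLLOW(R) ⊇ FOLLOW(P) = {$, a, e}; in D::=e e D R, the suffix after R is empty, so FOLLOW(R) ⊇ FOLLOW(D) = {$, a, e}. Thus FOLLOW(R) = {$, a, e}.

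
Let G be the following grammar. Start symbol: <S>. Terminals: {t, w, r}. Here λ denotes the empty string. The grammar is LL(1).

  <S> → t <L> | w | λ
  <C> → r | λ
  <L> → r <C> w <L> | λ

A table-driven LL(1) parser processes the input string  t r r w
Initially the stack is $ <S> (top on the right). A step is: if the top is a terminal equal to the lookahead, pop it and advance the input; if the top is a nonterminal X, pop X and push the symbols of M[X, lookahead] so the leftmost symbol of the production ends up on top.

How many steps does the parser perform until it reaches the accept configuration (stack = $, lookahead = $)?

8

step 1: stack=$ <S>  input=t r r w $  — expand <S> → t <L>
step 2: stack=$ <L> t  input=t r r w $  — match t
step 3: stack=$ <L>  input=r r w $  — expand <L> → r <C> w <L>
step 4: stack=$ <L> w <C> r  input=r r w $  — match r
step 5: stack=$ <L> w <C>  input=r w $  — expand <C> → r
step 6: stack=$ <L> w r  input=r w $  — match r
step 7: stack=$ <L> w  input=w $  — match w
step 8: stack=$ <L>  input=$  — expand <L> → λ
Accept reached after 8 steps.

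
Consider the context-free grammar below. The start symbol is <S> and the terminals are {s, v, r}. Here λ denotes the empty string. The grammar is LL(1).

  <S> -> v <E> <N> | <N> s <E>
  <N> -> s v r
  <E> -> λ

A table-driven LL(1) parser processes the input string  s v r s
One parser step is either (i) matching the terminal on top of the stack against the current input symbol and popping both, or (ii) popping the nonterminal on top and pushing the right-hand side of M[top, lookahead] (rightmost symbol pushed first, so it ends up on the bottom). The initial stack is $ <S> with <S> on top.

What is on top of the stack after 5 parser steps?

s

step 1: stack=$ <S>  input=s v r s $  — expand <S> -> <N> s <E>
step 2: stack=$ <E> s <N>  input=s v r s $  — expand <N> -> s v r
step 3: stack=$ <E> s r v s  input=s v r s $  — match s
step 4: stack=$ <E> s r v  input=v r s $  — match v
step 5: stack=$ <E> s r  input=r s $  — match r
Stack after step 5: $ <E> s (top = s).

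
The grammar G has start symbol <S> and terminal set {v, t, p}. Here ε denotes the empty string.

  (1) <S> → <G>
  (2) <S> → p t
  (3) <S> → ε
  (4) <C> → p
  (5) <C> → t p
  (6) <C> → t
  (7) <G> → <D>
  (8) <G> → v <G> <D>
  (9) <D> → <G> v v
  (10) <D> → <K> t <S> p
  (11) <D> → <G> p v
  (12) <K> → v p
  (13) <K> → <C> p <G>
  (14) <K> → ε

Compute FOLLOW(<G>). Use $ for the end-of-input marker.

{$, p, t, v}

FIRST(<C>) = {p, t}
FIRST(<K>) = {ε, p, t, v}  (via <C> p <G>)
FIRST(<S>) = {ε, p, t, v}  (via <G>)
FIRST(<G>) = {p, t, v}  (via <D>)
FIRST(<D>) = {p, t, v}  (via <G> v v, <K> t <S> p, <G> p v)
FOLLOW(<S>) includes $ since <S> is the start symbol.
FOLLOW(<S>): in <D>→<K> t <S> p, <S> is followed by p with FIRST {p}. Thus FOLLOW(<S>) = {$, p}.
FOLLOW(<C>): in <K>→<C> p <G>, <C> is followed by p <G> with FIRST {p}. Thus FOLLOW(<C>) = {p}.
FOLLOW(<K>): in <D>→<K> t <S> p, <K> is followed by t <S> p with FIRST {t}. Thus FOLLOW(<K>) = {t}.
FOLLOW(<G>): in <S>→<G>, the suffix after <G> is empty, so FOLLOW(<G>) ⊇ FOLLOW(<S>) = {$, p}; in <G>→v <G> <D>, <G> is followed by <D> with FIRST {p, t, v}; in <D>→<G> v v, <G> is followed by v v with FIRST {v}; in <D>→<G> p v, <G> is followed by p v with FIRST {p}; in <K>→<C> p <G>, the suffix after <G> is empty, so FOLLOW(<G>) ⊇ FOLLOW(<K>) = {t}. Thus FOLLOW(<G>) = {$, p, t, v}.
FOLLOW(<D>): in <G>→<D>, the suffix after <D> is empty, so FOLLOW(<D>) ⊇ FOLLOW(<G>) = {$, p, t, v}; in <G>→v <G> <D>, the suffix after <D> is empty, so FOLLOW(<D>) ⊇ FOLLOW(<G>) = {$, p, t, v}. Thus FOLLOW(<D>) = {$, p, t, v}.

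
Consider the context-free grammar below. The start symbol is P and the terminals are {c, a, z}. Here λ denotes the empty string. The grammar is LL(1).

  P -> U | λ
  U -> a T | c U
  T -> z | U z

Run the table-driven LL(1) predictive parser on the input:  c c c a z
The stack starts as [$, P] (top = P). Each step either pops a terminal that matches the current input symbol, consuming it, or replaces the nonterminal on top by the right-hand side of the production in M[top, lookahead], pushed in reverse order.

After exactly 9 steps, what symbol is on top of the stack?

     Stack  Input        Action
  1  $ P    c c c a z $  expand P -> U
  2  $ U    c c c a z $  expand U -> c U
  3  $ U c  c c c a z $  match c
  4  $ U    c c a z $    expand U -> c U
  5  $ U c  c c a z $    match c
  6  $ U    c a z $      expand U -> c U
  7  $ U c  c a z $      match c
  8  $ U    a z $        expand U -> a T
  9  $ T a  a z $        match a
Stack after step 9: $ T (top = T).

T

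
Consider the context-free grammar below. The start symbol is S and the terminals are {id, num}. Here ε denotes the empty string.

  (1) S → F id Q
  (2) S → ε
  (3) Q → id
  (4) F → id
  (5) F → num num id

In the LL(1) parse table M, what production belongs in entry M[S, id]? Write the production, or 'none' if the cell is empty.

S → F id Q

FIRST(Q) = {id}
FIRST(F) = {id, num}
FIRST(S) = {ε, id, num}  (via F id Q)
FOLLOW(S) includes $ since S is the start symbol.
FOLLOW(S): S appears on no right-hand side. Thus FOLLOW(S) = {$}.
For S → F id Q: FIRST(F id Q) = {id, num}, so it goes in M[S, t] for t ∈ {id, num}.
For S → ε: FIRST(ε) = {ε}, so it goes in M[S, t] for t ∈ {}; since ε ∈ FIRST, also for every t ∈ FOLLOW(S) = {$}.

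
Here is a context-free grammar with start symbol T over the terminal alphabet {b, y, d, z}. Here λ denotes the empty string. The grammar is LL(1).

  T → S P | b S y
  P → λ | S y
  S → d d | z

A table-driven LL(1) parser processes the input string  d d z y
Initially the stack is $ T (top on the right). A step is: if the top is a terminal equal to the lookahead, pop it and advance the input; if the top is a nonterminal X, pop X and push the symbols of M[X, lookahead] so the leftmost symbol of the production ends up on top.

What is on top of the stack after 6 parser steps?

     Stack    Input      Action
  1  $ T      d d z y $  expand T → S P
  2  $ P S    d d z y $  expand S → d d
  3  $ P d d  d d z y $  match d
  4  $ P d    d z y $    match d
  5  $ P      z y $      expand P → S y
  6  $ y S    z y $      expand S → z
Stack after step 6: $ y z (top = z).

z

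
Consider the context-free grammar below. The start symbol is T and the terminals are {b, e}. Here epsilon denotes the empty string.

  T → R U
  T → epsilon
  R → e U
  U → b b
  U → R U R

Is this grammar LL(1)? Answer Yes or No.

FIRST(T) = {epsilon, e}
FIRST(R) = {e}
FIRST(U) = {b, e}
FOLLOW(T) = {$}
FOLLOW(R) = {$, b, e}
FOLLOW(U) = {$, b, e}
Each cell of M receives at most one production.

Yes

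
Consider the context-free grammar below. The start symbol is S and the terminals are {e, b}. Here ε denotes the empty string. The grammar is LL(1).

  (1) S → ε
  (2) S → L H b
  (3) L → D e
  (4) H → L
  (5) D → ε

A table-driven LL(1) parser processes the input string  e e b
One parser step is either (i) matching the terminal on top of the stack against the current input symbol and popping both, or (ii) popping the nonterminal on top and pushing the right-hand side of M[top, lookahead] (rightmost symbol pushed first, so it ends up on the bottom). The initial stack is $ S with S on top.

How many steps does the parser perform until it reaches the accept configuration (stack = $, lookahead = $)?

9

step 1: stack=$ S  input=e e b $  — expand S → L H b
step 2: stack=$ b H L  input=e e b $  — expand L → D e
step 3: stack=$ b H e D  input=e e b $  — expand D → ε
step 4: stack=$ b H e  input=e e b $  — match e
step 5: stack=$ b H  input=e b $  — expand H → L
step 6: stack=$ b L  input=e b $  — expand L → D e
step 7: stack=$ b e D  input=e b $  — expand D → ε
step 8: stack=$ b e  input=e b $  — match e
step 9: stack=$ b  input=b $  — match b
Accept reached after 9 steps.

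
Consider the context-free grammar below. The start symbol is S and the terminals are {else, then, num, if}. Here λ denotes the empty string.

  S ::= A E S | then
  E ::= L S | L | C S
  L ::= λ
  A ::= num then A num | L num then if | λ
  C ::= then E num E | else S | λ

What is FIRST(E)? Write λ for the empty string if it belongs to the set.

FIRST(L) = {λ}
FIRST(C) = {λ, else, then}
FIRST(A) = {λ, num}  (via L num then if)
FIRST(S) = {else, num, then}  (via A E S)
FIRST(E) = {λ, else, num, then}  (via L S, L, C S)

{λ, else, num, then}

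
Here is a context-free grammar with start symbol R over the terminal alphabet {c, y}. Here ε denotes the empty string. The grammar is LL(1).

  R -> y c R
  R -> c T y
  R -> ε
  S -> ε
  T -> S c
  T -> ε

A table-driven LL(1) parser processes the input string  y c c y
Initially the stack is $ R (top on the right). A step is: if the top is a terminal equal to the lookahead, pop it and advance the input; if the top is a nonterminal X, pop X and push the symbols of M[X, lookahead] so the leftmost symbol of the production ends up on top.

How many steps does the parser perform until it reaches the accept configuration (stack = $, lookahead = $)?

7

     Stack    Input      Action
  1  $ R      y c c y $  expand R -> y c R
  2  $ R c y  y c c y $  match y
  3  $ R c    c c y $    match c
  4  $ R      c y $      expand R -> c T y
  5  $ y T c  c y $      match c
  6  $ y T    y $        expand T -> ε
  7  $ y      y $        match y
Accept reached after 7 steps.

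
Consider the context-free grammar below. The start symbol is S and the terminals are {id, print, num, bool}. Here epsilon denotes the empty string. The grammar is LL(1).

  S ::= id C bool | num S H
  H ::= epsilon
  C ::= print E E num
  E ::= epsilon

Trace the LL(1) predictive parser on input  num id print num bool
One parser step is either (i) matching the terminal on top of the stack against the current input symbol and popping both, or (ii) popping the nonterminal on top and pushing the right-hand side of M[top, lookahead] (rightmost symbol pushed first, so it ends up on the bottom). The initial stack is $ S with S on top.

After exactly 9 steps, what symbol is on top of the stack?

bool

step 1: stack=$ S  input=num id print num bool $  — expand S ::= num S H
step 2: stack=$ H S num  input=num id print num bool $  — match num
step 3: stack=$ H S  input=id print num bool $  — expand S ::= id C bool
step 4: stack=$ H bool C id  input=id print num bool $  — match id
step 5: stack=$ H bool C  input=print num bool $  — expand C ::= print E E num
step 6: stack=$ H bool num E E print  input=print num bool $  — match print
step 7: stack=$ H bool num E E  input=num bool $  — expand E ::= epsilon
step 8: stack=$ H bool num E  input=num bool $  — expand E ::= epsilon
step 9: stack=$ H bool num  input=num bool $  — match num
Stack after step 9: $ H bool (top = bool).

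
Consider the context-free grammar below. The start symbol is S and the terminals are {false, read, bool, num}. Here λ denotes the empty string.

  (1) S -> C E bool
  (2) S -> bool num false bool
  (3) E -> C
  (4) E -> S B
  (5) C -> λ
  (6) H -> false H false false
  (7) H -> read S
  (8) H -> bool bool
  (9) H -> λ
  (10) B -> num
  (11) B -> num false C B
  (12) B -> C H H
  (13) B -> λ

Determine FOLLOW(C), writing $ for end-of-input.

{bool, false, num, read}

FIRST(C) = {λ}
FIRST(H) = {λ, bool, false, read}
FIRST(B) = {λ, bool, false, num, read}  (via C H H)
FIRST(S) = {bool}  (via C E bool)
FIRST(E) = {λ, bool}  (via C, S B)
FOLLOW(S) includes $ since S is the start symbol.
FOLLOW(E): in S->C E bool, E is followed by bool with FIRST {bool}. Thus FOLLOW(E) = {bool}.
FOLLOW(B): in E->S B, the suffix after B is empty, so FOLLOW(B) ⊇ FOLLOW(E) = {bool}; in B->num false C B, the suffix after B is empty (adds nothing new). Thus FOLLOW(B) = {bool}.
FOLLOW(C): in S->C E bool, C is followed by E bool with FIRST {bool}; in E->C, the suffix after C is empty, so FOLLOW(C) ⊇ FOLLOW(E) = {bool}; in B->num false C B, C is followed by B with FIRST {λ, bool, false, num, read}; in B->num false C B, the suffix after C is nullable, so FOLLOW(C) ⊇ FOLLOW(B) = {bool}; in B->C H H, C is followed by H H with FIRST {λ, bool, false, read}; in B->C H H, the suffix after C is nullable, so FOLLOW(C) ⊇ FOLLOW(B) = {bool}. Thus FOLLOW(C) = {bool, false, num, read}.
FOLLOW(H): in H->false H false false, H is followed by false false with FIRST {false}; in B->C H H (occurrence 1), H is followed by H with FIRST {λ, bool, false, read}; in B->C H H (occurrence 1), the suffix after H is nullable, so FOLLOW(H) ⊇ FOLLOW(B) = {bool}; in B->C H H (occurrence 2), the suffix after H is empty, so FOLLOW(H) ⊇ FOLLOW(B) = {bool}. Thus FOLLOW(H) = {bool, false, read}.
FOLLOW(S): in E->S B, S is followed by B with FIRST {λ, bool, false, num, read}; in E->S B, the suffix after S is nullable, so FOLLOW(S) ⊇ FOLLOW(E) = {bool}; in H->read S, the suffix after S is empty, so FOLLOW(S) ⊇ FOLLOW(H) = {bool, false, read}. Thus FOLLOW(S) = {$, bool, false, num, read}.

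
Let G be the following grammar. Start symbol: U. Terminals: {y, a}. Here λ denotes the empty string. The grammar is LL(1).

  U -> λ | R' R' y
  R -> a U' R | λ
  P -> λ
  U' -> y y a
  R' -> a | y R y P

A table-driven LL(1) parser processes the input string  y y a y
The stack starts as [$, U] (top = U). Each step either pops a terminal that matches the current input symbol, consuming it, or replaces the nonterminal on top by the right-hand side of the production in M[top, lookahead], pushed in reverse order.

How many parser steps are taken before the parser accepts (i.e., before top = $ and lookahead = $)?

     Stack           Input      Action
  1  $ U             y y a y $  expand U -> R' R' y
  2  $ y R' R'       y y a y $  expand R' -> y R y P
  3  $ y R' P y R y  y y a y $  match y
  4  $ y R' P y R    y a y $    expand R -> λ
  5  $ y R' P y      y a y $    match y
  6  $ y R' P        a y $      expand P -> λ
  7  $ y R'          a y $      expand R' -> a
  8  $ y a           a y $      match a
  9  $ y             y $        match y
Accept reached after 9 steps.

9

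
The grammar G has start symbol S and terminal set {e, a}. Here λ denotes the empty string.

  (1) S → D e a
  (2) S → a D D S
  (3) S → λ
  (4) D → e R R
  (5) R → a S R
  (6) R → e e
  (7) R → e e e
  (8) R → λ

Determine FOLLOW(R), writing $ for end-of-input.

{$, a, e}

FIRST(D) = {e}
FIRST(R) = {λ, a, e}
FIRST(S) = {λ, a, e}  (via D e a)
FOLLOW(S) includes $ since S is the start symbol.
FOLLOW(S): in S→a D D S, the suffix after S is empty (adds nothing new); in R→a S R, S is followed by R with FIRST {λ, a, e}; in R→a S R, the suffix after S is nullable, so FOLLOW(S) ⊇ FOLLOW(R) = {$, a, e}. Thus FOLLOW(S) = {$, a, e}.
FOLLOW(D): in S→D e a, D is followed by e a with FIRST {e}; in S→a D D S (occurrence 1), D is followed by D S with FIRST {e}; in S→a D D S (occurrence 2), D is followed by S with FIRST {λ, a, e}; in S→a D D S (occurrence 2), the suffix after D is nullable, so FOLLOW(D) ⊇ FOLLOW(S) = {$, a, e}. Thus FOLLOW(D) = {$, a, e}.
FOLLOW(R): in D→e R R (occurrence 1), R is followed by R with FIRST {λ, a, e}; in D→e R R (occurrence 1), the suffix after R is nullable, so FOLLOW(R) ⊇ FOLLOW(D) = {$, a, e}; in D→e R R (occurrence 2), the suffix after R is empty, so FOLLOW(R) ⊇ FOLLOW(D) = {$, a, e}; in R→a S R, the suffix after R is empty (adds nothing new). Thus FOLLOW(R) = {$, a, e}.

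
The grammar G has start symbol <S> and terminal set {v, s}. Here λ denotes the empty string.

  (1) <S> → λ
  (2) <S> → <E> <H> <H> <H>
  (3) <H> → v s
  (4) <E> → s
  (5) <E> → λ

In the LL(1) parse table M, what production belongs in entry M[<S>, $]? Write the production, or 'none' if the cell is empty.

FIRST(<H>) = {v}
FIRST(<E>) = {λ, s}
FIRST(<S>) = {λ, s, v}  (via <E> <H> <H> <H>)
FOLLOW(<S>) includes $ since <S> is the start symbol.
FOLLOW(<S>): <S> appears on no right-hand side. Thus FOLLOW(<S>) = {$}.
For <S> → λ: FIRST(λ) = {λ}, so it goes in M[<S>, t] for t ∈ {}; since λ ∈ FIRST, also for every t ∈ FOLLOW(<S>) = {$}.
For <S> → <E> <H> <H> <H>: FIRST(<E> <H> <H> <H>) = {s, v}, so it goes in M[<S>, t] for t ∈ {s, v}.

<S> → λ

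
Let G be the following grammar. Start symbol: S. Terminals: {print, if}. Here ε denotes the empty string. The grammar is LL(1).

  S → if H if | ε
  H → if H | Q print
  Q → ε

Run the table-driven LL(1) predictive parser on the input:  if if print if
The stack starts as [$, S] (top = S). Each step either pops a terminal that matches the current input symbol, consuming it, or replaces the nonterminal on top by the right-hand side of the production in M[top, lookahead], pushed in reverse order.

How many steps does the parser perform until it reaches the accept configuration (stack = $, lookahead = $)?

8

     Stack         Input             Action
  1  $ S           if if print if $  expand S → if H if
  2  $ if H if     if if print if $  match if
  3  $ if H        if print if $     expand H → if H
  4  $ if H if     if print if $     match if
  5  $ if H        print if $        expand H → Q print
  6  $ if print Q  print if $        expand Q → ε
  7  $ if print    print if $        match print
  8  $ if          if $              match if
Accept reached after 8 steps.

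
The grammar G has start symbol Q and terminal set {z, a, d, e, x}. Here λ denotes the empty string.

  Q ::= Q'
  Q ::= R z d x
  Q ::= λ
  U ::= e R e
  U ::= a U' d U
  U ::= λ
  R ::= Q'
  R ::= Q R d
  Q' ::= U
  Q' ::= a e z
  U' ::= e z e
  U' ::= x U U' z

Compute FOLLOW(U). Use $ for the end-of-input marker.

{$, a, d, e, x, z}

FIRST(U) = {λ, a, e}
FIRST(U') = {e, x}
FIRST(Q') = {λ, a, e}  (via U)
FIRST(Q) = {λ, a, d, e, z}  (via Q', R z d x)
FIRST(R) = {λ, a, d, e, z}  (via Q', Q R d)
FOLLOW(Q) includes $ since Q is the start symbol.
FOLLOW(Q): in R::=Q R d, Q is followed by R d with FIRST {a, d, e, z}. Thus FOLLOW(Q) = {$, a, d, e, z}.
FOLLOW(R): in Q::=R z d x, R is followed by z d x with FIRST {z}; in U::=e R e, R is followed by e with FIRST {e}; in R::=Q R d, R is followed by d with FIRST {d}. Thus FOLLOW(R) = {d, e, z}.
FOLLOW(Q'): in Q::=Q', the suffix after Q' is empty, so FOLLOW(Q') ⊇ FOLLOW(Q) = {$, a, d, e, z}; in R::=Q', the suffix after Q' is empty, so FOLLOW(Q') ⊇ FOLLOW(R) = {d, e, z}. Thus FOLLOW(Q') = {$, a, d, e, z}.
FOLLOW(U): in U::=a U' d U, the suffix after U is empty (adds nothing new); in Q'::=U, the suffix after U is empty, so FOLLOW(U) ⊇ FOLLOW(Q') = {$, a, d, e, z}; in U'::=x U U' z, U is followed by U' z with FIRST {e, x}. Thus FOLLOW(U) = {$, a, d, e, x, z}.
FOLLOW(U'): in U::=a U' d U, U' is followed by d U with FIRST {d}; in U'::=x U U' z, U' is followed by z with FIRST {z}. Thus FOLLOW(U') = {d, z}.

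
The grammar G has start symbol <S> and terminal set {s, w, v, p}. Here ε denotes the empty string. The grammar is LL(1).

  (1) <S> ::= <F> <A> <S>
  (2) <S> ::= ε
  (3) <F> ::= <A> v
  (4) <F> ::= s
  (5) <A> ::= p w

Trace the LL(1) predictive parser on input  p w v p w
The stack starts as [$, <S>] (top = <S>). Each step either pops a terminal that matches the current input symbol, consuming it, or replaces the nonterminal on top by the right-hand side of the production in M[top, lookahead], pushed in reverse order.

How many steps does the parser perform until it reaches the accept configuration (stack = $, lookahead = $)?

step 1: stack=$ <S>  input=p w v p w $  — expand <S> ::= <F> <A> <S>
step 2: stack=$ <S> <A> <F>  input=p w v p w $  — expand <F> ::= <A> v
step 3: stack=$ <S> <A> v <A>  input=p w v p w $  — expand <A> ::= p w
step 4: stack=$ <S> <A> v w p  input=p w v p w $  — match p
step 5: stack=$ <S> <A> v w  input=w v p w $  — match w
step 6: stack=$ <S> <A> v  input=v p w $  — match v
step 7: stack=$ <S> <A>  input=p w $  — expand <A> ::= p w
step 8: stack=$ <S> w p  input=p w $  — match p
step 9: stack=$ <S> w  input=w $  — match w
step 10: stack=$ <S>  input=$  — expand <S> ::= ε
Accept reached after 10 steps.

10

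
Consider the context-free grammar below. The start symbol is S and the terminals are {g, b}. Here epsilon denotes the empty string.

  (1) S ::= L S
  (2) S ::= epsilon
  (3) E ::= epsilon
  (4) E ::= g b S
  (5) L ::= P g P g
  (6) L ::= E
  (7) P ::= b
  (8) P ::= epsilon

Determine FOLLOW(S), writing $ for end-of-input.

{$, b, g}

FIRST(E) = {epsilon, g}
FIRST(P) = {epsilon, b}
FIRST(L) = {epsilon, b, g}  (via P g P g, E)
FIRST(S) = {epsilon, b, g}  (via L S)
FOLLOW(S) includes $ since S is the start symbol.
FOLLOW(P): in L::=P g P g (occurrence 1), P is followed by g P g with FIRST {g}; in L::=P g P g (occurrence 2), P is followed by g with FIRST {g}. Thus FOLLOW(P) = {g}.
FOLLOW(S): in S::=L S, the suffix after S is empty (adds nothing new); in E::=g b S, the suffix after S is empty, so FOLLOW(S) ⊇ FOLLOW(E) = {$, b, g}. Thus FOLLOW(S) = {$, b, g}.
FOLLOW(L): in S::=L S, L is followed by S with FIRST {epsilon, b, g}; in S::=L S, the suffix after L is nullable, so FOLLOW(L) ⊇ FOLLOW(S) = {$, b, g}. Thus FOLLOW(L) = {$, b, g}.
FOLLOW(E): in L::=E, the suffix after E is empty, so FOLLOW(E) ⊇ FOLLOW(L) = {$, b, g}. Thus FOLLOW(E) = {$, b, g}.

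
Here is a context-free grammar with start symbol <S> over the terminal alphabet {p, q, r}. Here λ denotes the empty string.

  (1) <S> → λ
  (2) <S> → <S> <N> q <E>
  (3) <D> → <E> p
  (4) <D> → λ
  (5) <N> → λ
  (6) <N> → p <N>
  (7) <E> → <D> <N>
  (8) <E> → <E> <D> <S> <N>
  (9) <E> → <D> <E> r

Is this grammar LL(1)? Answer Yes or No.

FIRST(<S>) = {λ, p, q}
FIRST(<D>) = {λ, p, q, r}
FIRST(<N>) = {λ, p}
FIRST(<E>) = {λ, p, q, r}
FOLLOW(<S>) = {$, p, q, r}
FOLLOW(<D>) = {$, p, q, r}
FOLLOW(<N>) = {$, p, q, r}
FOLLOW(<E>) = {$, p, q, r}
Cell M[<D>, p] receives both <D> → <E> p and <D> → λ — the grammar is not LL(1).

No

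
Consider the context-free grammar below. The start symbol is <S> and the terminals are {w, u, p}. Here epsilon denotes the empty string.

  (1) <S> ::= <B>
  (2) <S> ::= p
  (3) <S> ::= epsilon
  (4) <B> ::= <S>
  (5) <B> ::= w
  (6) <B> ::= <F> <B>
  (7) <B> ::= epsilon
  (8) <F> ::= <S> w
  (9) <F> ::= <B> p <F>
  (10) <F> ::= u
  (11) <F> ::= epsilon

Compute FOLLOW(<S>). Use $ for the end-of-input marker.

FIRST(<S>): from <S>::=<B> we get {epsilon, p, u, w}; from <S>::=p we get {p}; from <S>::=epsilon we get {epsilon}. So FIRST(<S>) = {epsilon, p, u, w}.
FIRST(<B>): from <B>::=<S> we get {epsilon, p, u, w}; from <B>::=w we get {w}; from <B>::=<F> <B> we get {epsilon, p, u, w}; from <B>::=epsilon we get {epsilon}. So FIRST(<B>) = {epsilon, p, u, w}.
FIRST(<F>): from <F>::=<S> w we get {p, u, w}; from <F>::=<B> p <F> we get {p, u, w}; from <F>::=u we get {u}; from <F>::=epsilon we get {epsilon}. So FIRST(<F>) = {epsilon, p, u, w}.
FOLLOW(<S>) includes $ since <S> is the start symbol.
FOLLOW(<S>): in <B>::=<S>, the suffix after <S> is empty, so FOLLOW(<S>) ⊇ FOLLOW(<B>) = {$, p, w}; in <F>::=<S> w, <S> is followed by w with FIRST {w}. Thus FOLLOW(<S>) = {$, p, w}.
FOLLOW(<B>): in <S>::=<B>, the suffix after <B> is empty, so FOLLOW(<B>) ⊇ FOLLOW(<S>) = {$, p, w}; in <B>::=<F> <B>, the suffix after <B> is empty (adds nothing new); in <F>::=<B> p <F>, <B> is followed by p <F> with FIRST {p}. Thus FOLLOW(<B>) = {$, p, w}.
FOLLOW(<F>): in <B>::=<F> <B>, <F> is followed by <B> with FIRST {epsilon, p, u, w}; in <B>::=<F> <B>, the suffix after <F> is nullable, so FOLLOW(<F>) ⊇ FOLLOW(<B>) = {$, p, w}; in <F>::=<B> p <F>, the suffix after <F> is empty (adds nothing new). Thus FOLLOW(<F>) = {$, p, u, w}.

{$, p, w}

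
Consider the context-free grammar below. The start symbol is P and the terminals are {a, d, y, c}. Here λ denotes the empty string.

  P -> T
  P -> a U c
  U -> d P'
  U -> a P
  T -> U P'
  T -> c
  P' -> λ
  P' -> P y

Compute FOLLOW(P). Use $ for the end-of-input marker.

FIRST(U) = {a, d}
FIRST(T) = {a, c, d}  (via U P')
FIRST(P) = {a, c, d}  (via T)
FIRST(P') = {λ, a, c, d}  (via P y)
FOLLOW(P) includes $ since P is the start symbol.
FOLLOW(P): in U->a P, the suffix after P is empty, so FOLLOW(P) ⊇ FOLLOW(U) = {$, a, c, d, y}; in P'->P y, P is followed by y with FIRST {y}. Thus FOLLOW(P) = {$, a, c, d, y}.
FOLLOW(T): in P->T, the suffix after T is empty, so FOLLOW(T) ⊇ FOLLOW(P) = {$, a, c, d, y}. Thus FOLLOW(T) = {$, a, c, d, y}.
FOLLOW(U): in P->a U c, U is followed by c with FIRST {c}; in T->U P', U is followed by P' with FIRST {λ, a, c, d}; in T->U P', the suffix after U is nullable, so FOLLOW(U) ⊇ FOLLOW(T) = {$, a, c, d, y}. Thus FOLLOW(U) = {$, a, c, d, y}.
FOLLOW(P'): in U->d P', the suffix after P' is empty, so FOLLOW(P') ⊇ FOLLOW(U) = {$, a, c, d, y}; in T->U P', the suffix after P' is empty, so FOLLOW(P') ⊇ FOLLOW(T) = {$, a, c, d, y}. Thus FOLLOW(P') = {$, a, c, d, y}.

{$, a, c, d, y}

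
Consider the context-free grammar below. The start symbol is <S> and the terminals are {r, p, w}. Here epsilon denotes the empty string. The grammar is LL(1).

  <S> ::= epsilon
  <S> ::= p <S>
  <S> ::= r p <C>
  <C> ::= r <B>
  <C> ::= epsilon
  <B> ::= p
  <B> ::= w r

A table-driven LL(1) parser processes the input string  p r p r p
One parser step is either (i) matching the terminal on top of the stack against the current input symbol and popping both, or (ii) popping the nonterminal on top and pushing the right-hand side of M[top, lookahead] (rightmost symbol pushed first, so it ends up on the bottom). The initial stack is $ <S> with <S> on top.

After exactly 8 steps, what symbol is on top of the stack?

p

     Stack      Input        Action
  1  $ <S>      p r p r p $  expand <S> ::= p <S>
  2  $ <S> p    p r p r p $  match p
  3  $ <S>      r p r p $    expand <S> ::= r p <C>
  4  $ <C> p r  r p r p $    match r
  5  $ <C> p    p r p $      match p
  6  $ <C>      r p $        expand <C> ::= r <B>
  7  $ <B> r    r p $        match r
  8  $ <B>      p $          expand <B> ::= p
Stack after step 8: $ p (top = p).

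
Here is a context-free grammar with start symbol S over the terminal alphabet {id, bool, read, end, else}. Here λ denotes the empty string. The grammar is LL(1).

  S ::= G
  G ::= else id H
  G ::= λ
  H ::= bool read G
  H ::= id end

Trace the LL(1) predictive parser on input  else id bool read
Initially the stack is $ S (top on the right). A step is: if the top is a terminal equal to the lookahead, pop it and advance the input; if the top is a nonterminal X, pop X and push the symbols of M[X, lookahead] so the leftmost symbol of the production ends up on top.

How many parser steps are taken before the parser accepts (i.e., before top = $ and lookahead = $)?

step 1: stack=$ S  input=else id bool read $  — expand S ::= G
step 2: stack=$ G  input=else id bool read $  — expand G ::= else id H
step 3: stack=$ H id else  input=else id bool read $  — match else
step 4: stack=$ H id  input=id bool read $  — match id
step 5: stack=$ H  input=bool read $  — expand H ::= bool read G
step 6: stack=$ G read bool  input=bool read $  — match bool
step 7: stack=$ G read  input=read $  — match read
step 8: stack=$ G  input=$  — expand G ::= λ
Accept reached after 8 steps.

8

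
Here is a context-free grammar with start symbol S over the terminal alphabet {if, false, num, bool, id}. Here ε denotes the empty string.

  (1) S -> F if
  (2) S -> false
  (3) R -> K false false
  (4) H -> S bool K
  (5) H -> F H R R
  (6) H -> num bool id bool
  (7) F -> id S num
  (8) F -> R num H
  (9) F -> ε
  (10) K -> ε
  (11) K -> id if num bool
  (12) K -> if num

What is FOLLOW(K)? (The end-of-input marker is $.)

{false, id, if, num}

FIRST(K) = {ε, id, if}
FIRST(R) = {false, id, if}  (via K false false)
FIRST(F) = {ε, false, id, if}  (via R num H)
FIRST(S) = {false, id, if}  (via F if)
FIRST(H) = {false, id, if, num}  (via S bool K, F H R R)
FOLLOW(S) includes $ since S is the start symbol.
FOLLOW(S): in H->S bool K, S is followed by bool K with FIRST {bool}; in F->id S num, S is followed by num with FIRST {num}. Thus FOLLOW(S) = {$, bool, num}.
FOLLOW(F): in S->F if, F is followed by if with FIRST {if}; in H->F H R R, F is followed by H R R with FIRST {false, id, if, num}. Thus FOLLOW(F) = {false, id, if, num}.
FOLLOW(H): in H->F H R R, H is followed by R R with FIRST {false, id, if}; in F->R num H, the suffix after H is empty, so FOLLOW(H) ⊇ FOLLOW(F) = {false, id, if, num}. Thus FOLLOW(H) = {false, id, if, num}.
FOLLOW(R): in H->F H R R (occurrence 1), R is followed by R with FIRST {false, id, if}; in H->F H R R (occurrence 2), the suffix after R is empty, so FOLLOW(R) ⊇ FOLLOW(H) = {false, id, if, num}; in F->R num H, R is followed by num H with FIRST {num}. Thus FOLLOW(R) = {false, id, if, num}.
FOLLOW(K): in R->K false false, K is followed by false false with FIRST {false}; in H->S bool K, the suffix after K is empty, so FOLLOW(K) ⊇ FOLLOW(H) = {false, id, if, num}. Thus FOLLOW(K) = {false, id, if, num}.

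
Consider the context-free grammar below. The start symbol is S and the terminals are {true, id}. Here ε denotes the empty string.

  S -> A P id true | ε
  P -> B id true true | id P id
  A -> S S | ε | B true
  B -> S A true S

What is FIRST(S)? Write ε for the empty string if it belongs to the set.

{ε, id, true}

FIRST(S) = {ε, id, true}  (via A P id true)
FIRST(P) = {id, true}  (via B id true true)
FIRST(A) = {ε, id, true}  (via S S, B true)
FIRST(B) = {id, true}  (via S A true S)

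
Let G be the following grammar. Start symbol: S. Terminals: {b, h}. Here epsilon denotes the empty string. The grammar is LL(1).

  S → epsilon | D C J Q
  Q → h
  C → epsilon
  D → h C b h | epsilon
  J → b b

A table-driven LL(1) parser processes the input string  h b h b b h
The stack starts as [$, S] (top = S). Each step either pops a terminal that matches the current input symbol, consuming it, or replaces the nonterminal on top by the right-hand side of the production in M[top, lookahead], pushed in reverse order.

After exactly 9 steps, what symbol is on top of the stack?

step 1: stack=$ S  input=h b h b b h $  — expand S → D C J Q
step 2: stack=$ Q J C D  input=h b h b b h $  — expand D → h C b h
step 3: stack=$ Q J C h b C h  input=h b h b b h $  — match h
step 4: stack=$ Q J C h b C  input=b h b b h $  — expand C → epsilon
step 5: stack=$ Q J C h b  input=b h b b h $  — match b
step 6: stack=$ Q J C h  input=h b b h $  — match h
step 7: stack=$ Q J C  input=b b h $  — expand C → epsilon
step 8: stack=$ Q J  input=b b h $  — expand J → b b
step 9: stack=$ Q b b  input=b b h $  — match b
Stack after step 9: $ Q b (top = b).

b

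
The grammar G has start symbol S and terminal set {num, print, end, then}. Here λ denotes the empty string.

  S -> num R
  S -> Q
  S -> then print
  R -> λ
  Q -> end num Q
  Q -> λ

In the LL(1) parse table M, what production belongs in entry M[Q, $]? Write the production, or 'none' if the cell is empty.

Q -> λ

FIRST(R) = {λ}
FIRST(Q) = {λ, end}
FIRST(S) = {λ, end, num, then}  (via Q)
FOLLOW(S) includes $ since S is the start symbol.
FOLLOW(S): S appears on no right-hand side. Thus FOLLOW(S) = {$}.
FOLLOW(Q): in S->Q, the suffix after Q is empty, so FOLLOW(Q) ⊇ FOLLOW(S) = {$}; in Q->end num Q, the suffix after Q is empty (adds nothing new). Thus FOLLOW(Q) = {$}.
For Q -> end num Q: FIRST(end num Q) = {end}, so it goes in M[Q, t] for t ∈ {end}.
For Q -> λ: FIRST(λ) = {λ}, so it goes in M[Q, t] for t ∈ {}; since λ ∈ FIRST, also for every t ∈ FOLLOW(Q) = {$}.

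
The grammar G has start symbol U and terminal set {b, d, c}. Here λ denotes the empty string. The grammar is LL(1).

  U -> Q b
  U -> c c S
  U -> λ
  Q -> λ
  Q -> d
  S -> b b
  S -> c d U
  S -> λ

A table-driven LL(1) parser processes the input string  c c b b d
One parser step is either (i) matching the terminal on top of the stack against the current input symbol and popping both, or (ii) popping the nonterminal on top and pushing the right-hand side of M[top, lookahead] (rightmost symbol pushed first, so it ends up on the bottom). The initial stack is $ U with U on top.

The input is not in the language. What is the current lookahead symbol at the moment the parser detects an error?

d

step 1: stack=$ U  input=c c b b d $  — expand U -> c c S
step 2: stack=$ S c c  input=c c b b d $  — match c
step 3: stack=$ S c  input=c b b d $  — match c
step 4: stack=$ S  input=b b d $  — expand S -> b b
step 5: stack=$ b b  input=b b d $  — match b
step 6: stack=$ b  input=b d $  — match b
step 7: stack=$  input=d $  — error: stack empty but input remains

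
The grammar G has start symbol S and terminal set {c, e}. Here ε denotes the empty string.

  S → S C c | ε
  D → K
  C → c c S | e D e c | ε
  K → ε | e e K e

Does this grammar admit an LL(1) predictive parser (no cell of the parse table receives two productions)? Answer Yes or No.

FIRST(S) = {ε, c, e}
FIRST(D) = {ε, e}
FIRST(C) = {ε, c, e}
FIRST(K) = {ε, e}
FOLLOW(S) = {$, c, e}
FOLLOW(D) = {e}
FOLLOW(C) = {c}
FOLLOW(K) = {e}
Cell M[C, c] receives both C → c c S and C → ε — the grammar is not LL(1).

No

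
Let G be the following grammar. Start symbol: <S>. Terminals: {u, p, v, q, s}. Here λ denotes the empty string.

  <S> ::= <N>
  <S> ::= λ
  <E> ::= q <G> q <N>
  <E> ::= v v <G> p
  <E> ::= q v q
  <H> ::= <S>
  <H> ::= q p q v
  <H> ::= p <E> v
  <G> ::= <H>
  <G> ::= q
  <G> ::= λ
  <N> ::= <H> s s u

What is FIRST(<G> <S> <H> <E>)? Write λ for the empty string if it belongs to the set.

{p, q, s, v}

FIRST(<E>): from <E>::=q <G> q <N> we get {q}; from <E>::=v v <G> p we get {v}; from <E>::=q v q we get {q}. So FIRST(<E>) = {q, v}.
FIRST(<S>): from <S>::=<N> we get {p, q, s}; from <S>::=λ we get {λ}. So FIRST(<S>) = {λ, p, q, s}.
FIRST(<H>): from <H>::=<S> we get {λ, p, q, s}; from <H>::=q p q v we get {q}; from <H>::=p <E> v we get {p}. So FIRST(<H>) = {λ, p, q, s}.
FIRST(<G>): from <G>::=<H> we get {λ, p, q, s}; from <G>::=q we get {q}; from <G>::=λ we get {λ}. So FIRST(<G>) = {λ, p, q, s}.
FIRST(<N>): from <N>::=<H> s s u we get {p, q, s}. So FIRST(<N>) = {p, q, s}.
FIRST(<G> <S> <H> <E>): take FIRST of each symbol in turn, carrying on past any symbol whose FIRST contains λ; result {p, q, s, v}.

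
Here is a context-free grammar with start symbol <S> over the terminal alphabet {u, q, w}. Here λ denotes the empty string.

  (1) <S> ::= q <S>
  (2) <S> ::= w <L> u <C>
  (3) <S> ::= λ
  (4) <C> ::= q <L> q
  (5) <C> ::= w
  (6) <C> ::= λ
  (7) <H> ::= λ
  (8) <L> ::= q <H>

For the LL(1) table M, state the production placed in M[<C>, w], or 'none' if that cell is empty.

<C> ::= w

FIRST(<S>): from <S>::=q <S> we get {q}; from <S>::=w <L> u <C> we get {w}; from <S>::=λ we get {λ}. So FIRST(<S>) = {λ, q, w}.
FIRST(<C>): from <C>::=q <L> q we get {q}; from <C>::=w we get {w}; from <C>::=λ we get {λ}. So FIRST(<C>) = {λ, q, w}.
FIRST(<H>): from <H>::=λ we get {λ}. So FIRST(<H>) = {λ}.
FIRST(<L>): from <L>::=q <H> we get {q}. So FIRST(<L>) = {q}.
FOLLOW(<S>) includes $ since <S> is the start symbol.
FOLLOW(<S>): in <S>::=q <S>, the suffix after <S> is empty (adds nothing new). Thus FOLLOW(<S>) = {$}.
FOLLOW(<C>): in <S>::=w <L> u <C>, the suffix after <C> is empty, so FOLLOW(<C>) ⊇ FOLLOW(<S>) = {$}. Thus FOLLOW(<C>) = {$}.
For <C> ::= q <L> q: FIRST(q <L> q) = {q}, so it goes in M[<C>, t] for t ∈ {q}.
For <C> ::= w: FIRST(w) = {w}, so it goes in M[<C>, t] for t ∈ {w}.
For <C> ::= λ: FIRST(λ) = {λ}, so it goes in M[<C>, t] for t ∈ {}; since λ ∈ FIRST, also for every t ∈ FOLLOW(<C>) = {$}.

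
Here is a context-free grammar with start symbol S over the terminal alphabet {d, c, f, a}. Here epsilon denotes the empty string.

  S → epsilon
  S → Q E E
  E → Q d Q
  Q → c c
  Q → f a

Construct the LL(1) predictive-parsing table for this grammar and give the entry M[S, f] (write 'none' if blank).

FIRST(Q): from Q→c c we get {c}; from Q→f a we get {f}. So FIRST(Q) = {c, f}.
FIRST(S): from S→epsilon we get {epsilon}; from S→Q E E we get {c, f}. So FIRST(S) = {epsilon, c, f}.
FIRST(E): from E→Q d Q we get {c, f}. So FIRST(E) = {c, f}.
FOLLOW(S) includes $ since S is the start symbol.
FOLLOW(S): S appears on no right-hand side. Thus FOLLOW(S) = {$}.
For S → epsilon: FIRST(epsilon) = {epsilon}, so it goes in M[S, t] for t ∈ {}; since epsilon ∈ FIRST, also for every t ∈ FOLLOW(S) = {$}.
For S → Q E E: FIRST(Q E E) = {c, f}, so it goes in M[S, t] for t ∈ {c, f}.

S → Q E E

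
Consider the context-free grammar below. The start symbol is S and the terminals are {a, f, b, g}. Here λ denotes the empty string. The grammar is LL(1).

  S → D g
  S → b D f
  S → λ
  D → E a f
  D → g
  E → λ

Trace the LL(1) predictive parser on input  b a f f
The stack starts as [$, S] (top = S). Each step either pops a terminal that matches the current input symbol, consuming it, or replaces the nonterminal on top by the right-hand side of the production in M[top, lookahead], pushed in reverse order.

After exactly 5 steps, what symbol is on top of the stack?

step 1: stack=$ S  input=b a f f $  — expand S → b D f
step 2: stack=$ f D b  input=b a f f $  — match b
step 3: stack=$ f D  input=a f f $  — expand D → E a f
step 4: stack=$ f f a E  input=a f f $  — expand E → λ
step 5: stack=$ f f a  input=a f f $  — match a
Stack after step 5: $ f f (top = f).

f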